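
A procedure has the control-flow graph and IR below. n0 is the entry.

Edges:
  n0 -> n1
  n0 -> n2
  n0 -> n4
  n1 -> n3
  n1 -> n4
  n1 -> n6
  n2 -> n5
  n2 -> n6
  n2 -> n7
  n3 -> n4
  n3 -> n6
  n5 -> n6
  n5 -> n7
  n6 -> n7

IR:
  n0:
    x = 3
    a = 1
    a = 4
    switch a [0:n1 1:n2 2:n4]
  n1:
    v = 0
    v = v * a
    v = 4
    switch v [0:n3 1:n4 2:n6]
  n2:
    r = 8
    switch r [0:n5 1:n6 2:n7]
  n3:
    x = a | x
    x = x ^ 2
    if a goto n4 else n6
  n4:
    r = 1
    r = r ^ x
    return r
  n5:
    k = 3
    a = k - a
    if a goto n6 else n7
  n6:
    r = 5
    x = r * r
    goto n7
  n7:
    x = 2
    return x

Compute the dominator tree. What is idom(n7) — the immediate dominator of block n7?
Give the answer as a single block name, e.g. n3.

Answer: n0

Derivation:
idom tree: n1←n0 n2←n0 n3←n1 n4←n0 n5←n2 n6←n0 n7←n0
Dom∩ at merges:
  n4: preds {n0,n1,n3}: {n0} ∩ {n0,n1} ∩ {n0,n1,n3} = {n0}; idom=n0
  n6: preds {n1,n2,n3,n5}: {n0,n1} ∩ {n0,n2} ∩ {n0,n1,n3} ∩ {n0,n2,n5} = {n0}; idom=n0
  n7: preds {n2,n5,n6}: {n0,n2} ∩ {n0,n2,n5} ∩ {n0,n6} = {n0}; idom=n0

idom(n7) = n0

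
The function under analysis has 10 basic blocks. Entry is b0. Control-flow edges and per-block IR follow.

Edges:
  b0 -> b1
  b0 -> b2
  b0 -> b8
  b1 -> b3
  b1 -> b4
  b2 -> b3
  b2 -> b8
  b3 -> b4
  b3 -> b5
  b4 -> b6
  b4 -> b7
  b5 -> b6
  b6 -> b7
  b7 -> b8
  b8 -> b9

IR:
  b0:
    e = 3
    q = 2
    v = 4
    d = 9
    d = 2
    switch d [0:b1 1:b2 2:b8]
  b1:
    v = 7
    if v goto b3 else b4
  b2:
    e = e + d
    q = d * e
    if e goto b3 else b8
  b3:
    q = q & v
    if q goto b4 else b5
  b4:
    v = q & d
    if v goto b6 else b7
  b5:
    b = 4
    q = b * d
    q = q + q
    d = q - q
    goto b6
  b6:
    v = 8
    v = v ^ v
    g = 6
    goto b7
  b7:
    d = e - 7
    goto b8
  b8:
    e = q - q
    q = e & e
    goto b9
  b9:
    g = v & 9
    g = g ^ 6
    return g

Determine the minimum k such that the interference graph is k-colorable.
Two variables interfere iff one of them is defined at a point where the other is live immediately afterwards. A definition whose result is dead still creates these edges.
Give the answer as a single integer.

def/use:
  b0: def={d,e,q,v} ue=∅
  b1: def={v} ue=∅
  b2: def={e,q} ue={d,e}
  b3: def={q} ue={q,v}
  b4: def={v} ue={d,q}
  b5: def={b,d,q} ue={d}
  b6: def={g,v} ue=∅
  b7: def={d} ue={e}
  b8: def={e,q} ue={q}
  b9: def={g} ue={v}

Live sets:
  live b0: ∅→{d,e,q,v}
  live b1: {d,e,q}→{d,e,q,v}
  live b2: {d,e,v}→{d,e,q,v}
  live b3: {d,e,q,v}→{d,e,q}
  live b4: {d,e,q}→{e,q,v}
  live b5: {d,e}→{e,q}
  live b6: {e,q}→{e,q,v}
  live b7: {e,q,v}→{q,v}
  live b8: {q,v}→{v}
  live b9: {v}→∅

Conflict graph:
  b — {d,e}
  d — {b,e,q,v}
  e — {b,d,g,q,v}
  g — {e,q,v}
  q — {d,e,g,v}
  v — {d,e,g,q}

Registers:
  clique {d,e,q,v} ⇒ need ≥ 4
  4-colouring: c0={e}  c1={d,g}  c2={b,q}  c3={v}
  χ = 4

Answer: 4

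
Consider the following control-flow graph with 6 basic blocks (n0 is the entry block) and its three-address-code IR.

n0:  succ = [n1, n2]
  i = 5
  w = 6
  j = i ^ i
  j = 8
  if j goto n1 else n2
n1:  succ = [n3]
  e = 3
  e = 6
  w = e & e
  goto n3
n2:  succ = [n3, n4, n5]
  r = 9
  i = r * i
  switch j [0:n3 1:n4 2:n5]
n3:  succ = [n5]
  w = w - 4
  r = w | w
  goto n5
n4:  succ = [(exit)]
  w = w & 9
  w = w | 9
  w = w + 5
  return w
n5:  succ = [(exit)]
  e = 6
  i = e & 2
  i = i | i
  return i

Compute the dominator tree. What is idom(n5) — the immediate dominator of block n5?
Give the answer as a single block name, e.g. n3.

idom tree: n1←n0 n2←n0 n3←n0 n4←n2 n5←n0
Dom at joins:
  n3: preds {n1,n2}: {n0,n1} ∩ {n0,n2} = {n0}; idom=n0
  n5: preds {n2,n3}: {n0,n2} ∩ {n0,n3} = {n0}; idom=n0

idom(n5) = n0

Answer: n0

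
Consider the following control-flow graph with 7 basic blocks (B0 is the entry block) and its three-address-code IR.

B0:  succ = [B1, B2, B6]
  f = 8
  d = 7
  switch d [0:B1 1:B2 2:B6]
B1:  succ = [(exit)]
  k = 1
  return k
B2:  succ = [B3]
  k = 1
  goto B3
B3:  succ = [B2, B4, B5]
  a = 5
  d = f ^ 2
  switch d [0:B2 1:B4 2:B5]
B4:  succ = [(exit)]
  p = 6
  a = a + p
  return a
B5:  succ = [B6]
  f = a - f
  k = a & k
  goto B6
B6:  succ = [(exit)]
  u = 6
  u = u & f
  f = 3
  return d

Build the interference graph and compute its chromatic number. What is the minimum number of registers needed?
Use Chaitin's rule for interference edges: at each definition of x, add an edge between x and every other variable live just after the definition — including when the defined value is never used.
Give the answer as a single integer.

Per-block:
  B0: def={d,f} ue=∅
  B1: def={k} ue=∅
  B2: def={k} ue=∅
  B3: def={a,d} ue={f}
  B4: def={a,p} ue={a}
  B5: def={f,k} ue={a,f,k}
  B6: def={f,u} ue={d,f}

Backward fixpoint:
  B0 li=∅ lo={d,f}
  B1 li=∅ lo=∅
  B2 li={f} lo={f,k}
  B3 li={f,k} lo={a,d,f,k}
  B4 li={a} lo=∅
  B5 li={a,d,f,k} lo={d,f}
  B6 li={d,f} lo=∅

Interference:
  a — {d,f,k,p}
  d — {a,f,k,u}
  f — {a,d,k,u}
  k — {a,d,f}
  p — {a}
  u — {d,f}

Colouring:
  lower bound: {a,d,f,k} mutually conflict ⇒ χ ≥ 4
  assign a→c0 d→c1 f→c2 k→c3 p→c1 u→c0 — no edge inside a register ⇒ χ ≤ 4
  χ = 4

Answer: 4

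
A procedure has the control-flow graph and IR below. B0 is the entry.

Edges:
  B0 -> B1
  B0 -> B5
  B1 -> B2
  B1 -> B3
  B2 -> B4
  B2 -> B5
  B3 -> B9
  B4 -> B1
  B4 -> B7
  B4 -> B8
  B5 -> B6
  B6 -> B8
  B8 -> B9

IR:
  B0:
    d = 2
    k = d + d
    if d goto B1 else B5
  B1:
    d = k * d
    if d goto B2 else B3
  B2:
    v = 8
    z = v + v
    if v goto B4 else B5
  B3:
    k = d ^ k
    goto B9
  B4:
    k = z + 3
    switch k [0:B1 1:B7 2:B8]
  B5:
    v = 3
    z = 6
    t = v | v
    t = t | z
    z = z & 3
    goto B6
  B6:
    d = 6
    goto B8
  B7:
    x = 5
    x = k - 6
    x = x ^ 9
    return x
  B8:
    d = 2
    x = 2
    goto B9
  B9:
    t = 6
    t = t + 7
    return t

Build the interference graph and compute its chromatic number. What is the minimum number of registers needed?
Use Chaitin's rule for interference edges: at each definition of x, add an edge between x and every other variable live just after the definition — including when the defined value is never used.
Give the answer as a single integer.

Answer: 3

Derivation:
def/use:
  B0: {d,k} / ∅
  B1: {d} / {d,k}
  B2: {v,z} / ∅
  B3: {k} / {d,k}
  B4: {k} / {z}
  B5: {t,v,z} / ∅
  B6: {d} / ∅
  B7: {x} / {k}
  B8: {d,x} / ∅
  B9: {t} / ∅

Live sets:
  B0: in=∅ out={d,k}
  B1: in={d,k} out={d,k}
  B2: in={d} out={d,z}
  B3: in={d,k} out=∅
  B4: in={d,z} out={d,k}
  B5: in=∅ out=∅
  B6: in=∅ out=∅
  B7: in={k} out=∅
  B8: in=∅ out=∅
  B9: in=∅ out=∅

Interfere edges:
  d — {k,v,z}
  k — {d,x}
  t — {z}
  v — {d,z}
  x — {k}
  z — {d,t,v}

Chromatic number:
  clique {d,v,z} ⇒ need ≥ 3
  3-colouring: r0={d,t,x}  r1={k,z}  r2={v}
  χ = 3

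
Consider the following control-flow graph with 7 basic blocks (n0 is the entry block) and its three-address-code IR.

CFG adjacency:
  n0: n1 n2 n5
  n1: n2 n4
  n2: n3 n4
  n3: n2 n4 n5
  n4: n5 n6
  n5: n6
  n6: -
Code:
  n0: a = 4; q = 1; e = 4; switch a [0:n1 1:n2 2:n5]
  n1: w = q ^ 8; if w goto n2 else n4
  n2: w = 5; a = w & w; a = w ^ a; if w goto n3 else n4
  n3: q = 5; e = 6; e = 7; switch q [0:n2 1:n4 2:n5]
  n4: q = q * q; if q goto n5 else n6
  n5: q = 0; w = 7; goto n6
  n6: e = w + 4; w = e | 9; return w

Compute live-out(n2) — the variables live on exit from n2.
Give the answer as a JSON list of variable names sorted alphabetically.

Per-block:
  n0: def={a,e,q} ue=∅
  n1: def={w} ue={q}
  n2: def={a,w} ue=∅
  n3: def={e,q} ue=∅
  n4: def={q} ue={q}
  n5: def={q,w} ue=∅
  n6: def={e,w} ue={w}

Backward fixpoint:
  n0: in=∅ out={q}
  n1: in={q} out={q,w}
  n2: in={q} out={q,w}
  n3: in={w} out={q,w}
  n4: in={q,w} out={w}
  n5: in=∅ out={w}
  n6: in={w} out=∅

live-out(n2) = ["q", "w"]

Answer: ["q", "w"]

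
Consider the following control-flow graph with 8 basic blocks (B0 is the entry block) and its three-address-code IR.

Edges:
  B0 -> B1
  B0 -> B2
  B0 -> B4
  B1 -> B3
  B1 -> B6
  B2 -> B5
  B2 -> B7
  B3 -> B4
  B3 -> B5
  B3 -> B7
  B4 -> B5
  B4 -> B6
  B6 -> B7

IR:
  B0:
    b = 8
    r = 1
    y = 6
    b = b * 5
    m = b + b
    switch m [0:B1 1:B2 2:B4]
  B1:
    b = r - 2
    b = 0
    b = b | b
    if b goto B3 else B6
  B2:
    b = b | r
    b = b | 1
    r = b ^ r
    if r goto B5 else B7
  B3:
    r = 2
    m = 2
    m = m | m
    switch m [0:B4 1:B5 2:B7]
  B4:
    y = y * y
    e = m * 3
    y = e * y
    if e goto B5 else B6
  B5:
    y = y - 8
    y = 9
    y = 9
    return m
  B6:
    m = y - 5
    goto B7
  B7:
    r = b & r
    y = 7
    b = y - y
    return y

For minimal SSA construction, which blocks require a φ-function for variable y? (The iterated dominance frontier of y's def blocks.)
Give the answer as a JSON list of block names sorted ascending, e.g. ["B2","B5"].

Answer: ["B5", "B6", "B7"]

Working:
idom tree: B1←B0 B2←B0 B3←B1 B4←B0 B5←B0 B6←B0 B7←B0
Dom∩ at merges:
  B4: preds {B0,B3}: {B0} ∩ {B0,B1,B3} = {B0}; idom=B0
  B5: preds {B2,B3,B4}: {B0,B2} ∩ {B0,B1,B3} ∩ {B0,B4} = {B0}; idom=B0
  B6: preds {B1,B4}: {B0,B1} ∩ {B0,B4} = {B0}; idom=B0
  B7: preds {B2,B3,B6}: {B0,B2} ∩ {B0,B1,B3} ∩ {B0,B6} = {B0}; idom=B0

DF derivation:
  join B4 pred B0: · stop@B0
  join B4 pred B3: B3→B1 stop@B0
  join B5 pred B2: B2 stop@B0
  join B5 pred B3: B3→B1 stop@B0
  join B5 pred B4: B4 stop@B0
  join B6 pred B1: B1 stop@B0
  join B6 pred B4: B4 stop@B0
  join B7 pred B2: B2 stop@B0
  join B7 pred B3: B3→B1 stop@B0
  join B7 pred B6: B6 stop@B0
  B0: DF=∅
  B1: DF={B4,B5,B6,B7}
  B2: DF={B5,B7}
  B3: DF={B4,B5,B7}
  B4: DF={B5,B6}
  B5: DF=∅
  B6: DF={B7}
  B7: DF=∅

φ for y: defs {B0,B4,B5,B7}
  DF⁺ = {B5,B6,B7}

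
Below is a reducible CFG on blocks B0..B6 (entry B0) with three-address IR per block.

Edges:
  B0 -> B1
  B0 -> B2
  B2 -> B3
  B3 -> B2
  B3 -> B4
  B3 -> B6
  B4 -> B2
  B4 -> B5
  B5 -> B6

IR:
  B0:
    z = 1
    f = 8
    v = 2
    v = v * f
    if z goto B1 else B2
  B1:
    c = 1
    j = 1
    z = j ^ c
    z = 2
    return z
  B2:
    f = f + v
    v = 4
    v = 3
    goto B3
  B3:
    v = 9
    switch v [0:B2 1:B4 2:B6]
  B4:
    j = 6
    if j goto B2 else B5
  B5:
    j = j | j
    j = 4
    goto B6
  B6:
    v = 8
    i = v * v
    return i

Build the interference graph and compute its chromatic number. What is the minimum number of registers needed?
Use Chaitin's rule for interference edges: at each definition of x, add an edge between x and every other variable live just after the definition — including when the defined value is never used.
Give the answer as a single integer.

Answer: 3

Working:
Per-block:
  B0 def {f,v,z} use ∅
  B1 def {c,j,z} use ∅
  B2 def {f,v} use {f,v}
  B3 def {v} use ∅
  B4 def {j} use ∅
  B5 def {j} use {j}
  B6 def {i,v} use ∅

Backward fixpoint:
  B0 li=∅ lo={f,v}
  B1 li=∅ lo=∅
  B2 li={f,v} lo={f}
  B3 li={f} lo={f,v}
  B4 li={f,v} lo={f,j,v}
  B5 li={j} lo=∅
  B6 li=∅ lo=∅

Interference:
  c↔{j}
  f↔{j,v,z}
  i↔∅
  j↔{c,f,v}
  v↔{f,j,z}
  z↔{f,v}

Registers:
  {f,j,v} pairwise interfere (3-clique) ⇒ χ ≥ 3
  assign c→R0 f→R0 i→R0 j→R1 v→R2 z→R1 — no edge inside a register ⇒ χ ≤ 3
  χ = 3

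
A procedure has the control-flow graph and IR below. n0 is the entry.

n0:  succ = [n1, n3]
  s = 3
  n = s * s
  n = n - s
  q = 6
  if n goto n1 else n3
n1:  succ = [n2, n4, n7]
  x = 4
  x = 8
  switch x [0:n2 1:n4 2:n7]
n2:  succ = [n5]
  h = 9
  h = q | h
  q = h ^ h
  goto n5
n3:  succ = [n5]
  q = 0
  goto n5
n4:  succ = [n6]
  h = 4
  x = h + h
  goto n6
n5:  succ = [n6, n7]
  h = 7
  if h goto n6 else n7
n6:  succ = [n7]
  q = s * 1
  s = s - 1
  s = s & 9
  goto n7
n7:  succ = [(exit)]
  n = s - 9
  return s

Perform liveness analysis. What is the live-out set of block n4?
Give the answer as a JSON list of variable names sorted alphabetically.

def/use:
  n0: def={n,q,s} ue=∅
  n1: def={x} ue=∅
  n2: def={h,q} ue={q}
  n3: def={q} ue=∅
  n4: def={h,x} ue=∅
  n5: def={h} ue=∅
  n6: def={q,s} ue={s}
  n7: def={n} ue={s}

Live sets:
  live n0: ∅→{q,s}
  live n1: {q,s}→{q,s}
  live n2: {q,s}→{s}
  live n3: {s}→{s}
  live n4: {s}→{s}
  live n5: {s}→{s}
  live n6: {s}→{s}
  live n7: {s}→∅

live-out(n4) = ["s"]

Answer: ["s"]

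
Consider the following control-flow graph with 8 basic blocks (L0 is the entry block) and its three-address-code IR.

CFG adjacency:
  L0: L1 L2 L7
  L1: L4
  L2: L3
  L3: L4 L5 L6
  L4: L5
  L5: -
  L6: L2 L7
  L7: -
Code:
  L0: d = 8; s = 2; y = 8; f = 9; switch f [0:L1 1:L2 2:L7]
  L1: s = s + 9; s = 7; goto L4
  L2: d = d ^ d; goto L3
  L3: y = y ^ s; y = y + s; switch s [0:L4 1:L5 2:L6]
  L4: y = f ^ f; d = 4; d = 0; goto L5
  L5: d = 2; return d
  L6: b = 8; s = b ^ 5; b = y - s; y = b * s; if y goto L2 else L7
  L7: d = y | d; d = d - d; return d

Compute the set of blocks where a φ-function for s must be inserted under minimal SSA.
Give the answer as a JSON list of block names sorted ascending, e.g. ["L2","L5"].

Answer: ["L2", "L4", "L5", "L7"]

Analysis:
idom tree: L1←L0 L2←L0 L3←L2 L4←L0 L5←L0 L6←L3 L7←L0
Dom∩ at merges:
  L2: preds {L0,L6}: {L0} ∩ {L0,L2,L3,L6} = {L0}; idom=L0
  L4: preds {L1,L3}: {L0,L1} ∩ {L0,L2,L3} = {L0}; idom=L0
  L5: preds {L3,L4}: {L0,L2,L3} ∩ {L0,L4} = {L0}; idom=L0
  L7: preds {L0,L6}: {L0} ∩ {L0,L2,L3,L6} = {L0}; idom=L0

DF walk-up:
  L2←L0: walk · to L0
  L2←L6: walk L6→L3→L2 to L0
  L4←L1: walk L1 to L0
  L4←L3: walk L3→L2 to L0
  L5←L3: walk L3→L2 to L0
  L5←L4: walk L4 to L0
  L7←L0: walk · to L0
  L7←L6: walk L6→L3→L2 to L0
  L0 → ∅
  L1 → {L4}
  L2 → {L2,L4,L5,L7}
  L3 → {L2,L4,L5,L7}
  L4 → {L5}
  L5 → ∅
  L6 → {L2,L7}
  L7 → ∅

φ for s: defs {L0,L1,L6}
  DF⁺ = {L2,L4,L5,L7}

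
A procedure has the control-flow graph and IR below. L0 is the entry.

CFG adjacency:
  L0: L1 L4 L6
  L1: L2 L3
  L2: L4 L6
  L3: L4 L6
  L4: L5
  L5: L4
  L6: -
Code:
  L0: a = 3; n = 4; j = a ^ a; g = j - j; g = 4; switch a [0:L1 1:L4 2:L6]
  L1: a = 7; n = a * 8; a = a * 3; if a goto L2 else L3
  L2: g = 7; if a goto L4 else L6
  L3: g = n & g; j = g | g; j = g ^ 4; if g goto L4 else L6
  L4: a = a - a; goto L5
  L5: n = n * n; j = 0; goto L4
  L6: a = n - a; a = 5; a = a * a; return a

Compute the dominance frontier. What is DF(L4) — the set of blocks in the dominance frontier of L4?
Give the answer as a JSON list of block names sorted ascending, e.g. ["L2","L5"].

Answer: ["L4"]

Analysis:
idom tree: L1←L0 L2←L1 L3←L1 L4←L0 L5←L4 L6←L0
Dom∩ at merges:
  L4: preds {L0,L2,L3,L5}: {L0} ∩ {L0,L1,L2} ∩ {L0,L1,L3} ∩ {L0,L4,L5} = {L0}; idom=L0
  L6: preds {L0,L2,L3}: {L0} ∩ {L0,L1,L2} ∩ {L0,L1,L3} = {L0}; idom=L0

DF derivation:
  L4←L0: walk · to L0
  L4←L2: walk L2→L1 to L0
  L4←L3: walk L3→L1 to L0
  L4←L5: walk L5→L4 to L0
  L6←L0: walk · to L0
  L6←L2: walk L2→L1 to L0
  L6←L3: walk L3→L1 to L0
  DF(L0)=∅
  DF(L1)={L4,L6}
  DF(L2)={L4,L6}
  DF(L3)={L4,L6}
  DF(L4)={L4}
  DF(L5)={L4}
  DF(L6)=∅

DF(L4) = ["L4"]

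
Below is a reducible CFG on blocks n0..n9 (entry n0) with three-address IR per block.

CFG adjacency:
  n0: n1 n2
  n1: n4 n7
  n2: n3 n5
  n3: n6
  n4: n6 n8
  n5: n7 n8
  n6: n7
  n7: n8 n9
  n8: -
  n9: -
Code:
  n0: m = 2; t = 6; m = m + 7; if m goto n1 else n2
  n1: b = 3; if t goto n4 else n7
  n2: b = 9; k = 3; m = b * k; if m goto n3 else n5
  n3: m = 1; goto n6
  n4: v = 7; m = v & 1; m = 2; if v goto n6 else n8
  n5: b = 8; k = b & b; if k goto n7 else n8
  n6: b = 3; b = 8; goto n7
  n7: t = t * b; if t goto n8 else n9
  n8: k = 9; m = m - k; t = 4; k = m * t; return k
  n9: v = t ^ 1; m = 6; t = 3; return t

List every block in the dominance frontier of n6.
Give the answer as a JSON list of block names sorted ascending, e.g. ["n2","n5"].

Answer: ["n7"]

Analysis:
idom tree: n1←n0 n2←n0 n3←n2 n4←n1 n5←n2 n6←n0 n7←n0 n8←n0 n9←n7
Join-block Dom:
  n6: preds {n3,n4}: {n0,n2,n3} ∩ {n0,n1,n4} = {n0}; idom=n0
  n7: preds {n1,n5,n6}: {n0,n1} ∩ {n0,n2,n5} ∩ {n0,n6} = {n0}; idom=n0
  n8: preds {n4,n5,n7}: {n0,n1,n4} ∩ {n0,n2,n5} ∩ {n0,n7} = {n0}; idom=n0

DF walk-up:
  join n6 pred n3: n3→n2 stop@n0
  join n6 pred n4: n4→n1 stop@n0
  join n7 pred n1: n1 stop@n0
  join n7 pred n5: n5→n2 stop@n0
  join n7 pred n6: n6 stop@n0
  join n8 pred n4: n4→n1 stop@n0
  join n8 pred n5: n5→n2 stop@n0
  join n8 pred n7: n7 stop@n0
  n0 → ∅
  n1 → {n6,n7,n8}
  n2 → {n6,n7,n8}
  n3 → {n6}
  n4 → {n6,n8}
  n5 → {n7,n8}
  n6 → {n7}
  n7 → {n8}
  n8 → ∅
  n9 → ∅

DF(n6) = ["n7"]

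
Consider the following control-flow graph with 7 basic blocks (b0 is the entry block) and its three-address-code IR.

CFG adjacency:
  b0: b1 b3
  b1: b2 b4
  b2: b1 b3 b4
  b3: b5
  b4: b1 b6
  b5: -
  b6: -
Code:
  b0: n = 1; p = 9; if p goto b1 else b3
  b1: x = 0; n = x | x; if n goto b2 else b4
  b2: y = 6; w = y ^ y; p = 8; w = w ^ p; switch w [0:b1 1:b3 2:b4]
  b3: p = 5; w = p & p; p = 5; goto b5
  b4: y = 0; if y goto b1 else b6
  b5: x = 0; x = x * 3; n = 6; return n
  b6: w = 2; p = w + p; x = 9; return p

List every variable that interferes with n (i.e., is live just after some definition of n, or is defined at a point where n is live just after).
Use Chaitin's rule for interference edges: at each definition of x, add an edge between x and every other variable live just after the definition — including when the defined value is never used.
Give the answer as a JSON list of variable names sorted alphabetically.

Answer: ["p"]

Analysis:
def/use:
  b0 def {n,p} use ∅
  b1 def {n,x} use ∅
  b2 def {p,w,y} use ∅
  b3 def {p,w} use ∅
  b4 def {y} use ∅
  b5 def {n,x} use ∅
  b6 def {p,w,x} use {p}

Backward fixpoint:
  live b0: ∅→{p}
  live b1: {p}→{p}
  live b2: ∅→{p}
  live b3: ∅→∅
  live b4: {p}→{p}
  live b5: ∅→∅
  live b6: {p}→∅

Interference:
  n: {p}
  p: {n,w,x,y}
  w: {p}
  x: {p}
  y: {p}

N(n) = ["p"]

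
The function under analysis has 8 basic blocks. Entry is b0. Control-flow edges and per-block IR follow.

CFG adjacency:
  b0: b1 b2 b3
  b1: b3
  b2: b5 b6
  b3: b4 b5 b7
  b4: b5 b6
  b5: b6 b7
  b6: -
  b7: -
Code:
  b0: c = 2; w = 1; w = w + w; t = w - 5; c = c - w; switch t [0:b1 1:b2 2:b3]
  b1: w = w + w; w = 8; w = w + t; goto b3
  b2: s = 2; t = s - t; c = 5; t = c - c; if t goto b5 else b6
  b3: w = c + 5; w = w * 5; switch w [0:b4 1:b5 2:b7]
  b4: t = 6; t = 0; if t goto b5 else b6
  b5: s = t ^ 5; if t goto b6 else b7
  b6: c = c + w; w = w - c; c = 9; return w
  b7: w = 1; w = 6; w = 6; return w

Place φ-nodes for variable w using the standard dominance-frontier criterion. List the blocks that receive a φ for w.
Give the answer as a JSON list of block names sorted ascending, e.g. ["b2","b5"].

idom tree: b1←b0 b2←b0 b3←b0 b4←b3 b5←b0 b6←b0 b7←b0
Dom at joins:
  b3: preds {b0,b1}: {b0} ∩ {b0,b1} = {b0}; idom=b0
  b5: preds {b2,b3,b4}: {b0,b2} ∩ {b0,b3} ∩ {b0,b3,b4} = {b0}; idom=b0
  b6: preds {b2,b4,b5}: {b0,b2} ∩ {b0,b3,b4} ∩ {b0,b5} = {b0}; idom=b0
  b7: preds {b3,b5}: {b0,b3} ∩ {b0,b5} = {b0}; idom=b0

Frontier:
  join b3 pred b0: · stop@b0
  join b3 pred b1: b1 stop@b0
  join b5 pred b2: b2 stop@b0
  join b5 pred b3: b3 stop@b0
  join b5 pred b4: b4→b3 stop@b0
  join b6 pred b2: b2 stop@b0
  join b6 pred b4: b4→b3 stop@b0
  join b6 pred b5: b5 stop@b0
  join b7 pred b3: b3 stop@b0
  join b7 pred b5: b5 stop@b0
  DF(b0)=∅
  DF(b1)={b3}
  DF(b2)={b5,b6}
  DF(b3)={b5,b6,b7}
  DF(b4)={b5,b6}
  DF(b5)={b6,b7}
  DF(b6)=∅
  DF(b7)=∅

φ for w: defs {b0,b1,b3,b6,b7}
  DF⁺ = {b3,b5,b6,b7}

Answer: ["b3", "b5", "b6", "b7"]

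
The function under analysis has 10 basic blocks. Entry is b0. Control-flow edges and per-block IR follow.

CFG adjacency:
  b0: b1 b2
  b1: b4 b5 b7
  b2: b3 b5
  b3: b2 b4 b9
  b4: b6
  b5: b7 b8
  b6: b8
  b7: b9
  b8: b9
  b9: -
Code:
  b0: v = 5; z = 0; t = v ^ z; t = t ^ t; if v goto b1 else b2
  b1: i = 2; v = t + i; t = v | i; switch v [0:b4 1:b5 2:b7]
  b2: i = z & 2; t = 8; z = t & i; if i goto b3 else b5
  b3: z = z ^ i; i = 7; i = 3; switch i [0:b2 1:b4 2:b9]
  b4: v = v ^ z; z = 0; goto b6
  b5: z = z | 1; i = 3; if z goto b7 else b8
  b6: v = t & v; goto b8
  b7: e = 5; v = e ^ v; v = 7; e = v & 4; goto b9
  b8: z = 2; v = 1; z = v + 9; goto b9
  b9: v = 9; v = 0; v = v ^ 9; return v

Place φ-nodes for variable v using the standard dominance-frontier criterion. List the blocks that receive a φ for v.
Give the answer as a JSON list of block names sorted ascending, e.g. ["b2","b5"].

Answer: ["b4", "b5", "b7", "b8", "b9"]

Working:
idom tree: b1←b0 b2←b0 b3←b2 b4←b0 b5←b0 b6←b4 b7←b0 b8←b0 b9←b0
Dom∩ at merges:
  b2: preds {b0,b3}: {b0} ∩ {b0,b2,b3} = {b0}; idom=b0
  b4: preds {b1,b3}: {b0,b1} ∩ {b0,b2,b3} = {b0}; idom=b0
  b5: preds {b1,b2}: {b0,b1} ∩ {b0,b2} = {b0}; idom=b0
  b7: preds {b1,b5}: {b0,b1} ∩ {b0,b5} = {b0}; idom=b0
  b8: preds {b5,b6}: {b0,b5} ∩ {b0,b4,b6} = {b0}; idom=b0
  b9: preds {b3,b7,b8}: {b0,b2,b3} ∩ {b0,b7} ∩ {b0,b8} = {b0}; idom=b0

DF walk-up:
  join b2 pred b0: · stop@b0
  join b2 pred b3: b3→b2 stop@b0
  join b4 pred b1: b1 stop@b0
  join b4 pred b3: b3→b2 stop@b0
  join b5 pred b1: b1 stop@b0
  join b5 pred b2: b2 stop@b0
  join b7 pred b1: b1 stop@b0
  join b7 pred b5: b5 stop@b0
  join b8 pred b5: b5 stop@b0
  join b8 pred b6: b6→b4 stop@b0
  join b9 pred b3: b3→b2 stop@b0
  join b9 pred b7: b7 stop@b0
  join b9 pred b8: b8 stop@b0
  DF(b0)=∅
  DF(b1)={b4,b5,b7}
  DF(b2)={b2,b4,b5,b9}
  DF(b3)={b2,b4,b9}
  DF(b4)={b8}
  DF(b5)={b7,b8}
  DF(b6)={b8}
  DF(b7)={b9}
  DF(b8)={b9}
  DF(b9)=∅

φ for v: defs {b0,b1,b4,b6,b7,b8,b9}
  DF⁺ = {b4,b5,b7,b8,b9}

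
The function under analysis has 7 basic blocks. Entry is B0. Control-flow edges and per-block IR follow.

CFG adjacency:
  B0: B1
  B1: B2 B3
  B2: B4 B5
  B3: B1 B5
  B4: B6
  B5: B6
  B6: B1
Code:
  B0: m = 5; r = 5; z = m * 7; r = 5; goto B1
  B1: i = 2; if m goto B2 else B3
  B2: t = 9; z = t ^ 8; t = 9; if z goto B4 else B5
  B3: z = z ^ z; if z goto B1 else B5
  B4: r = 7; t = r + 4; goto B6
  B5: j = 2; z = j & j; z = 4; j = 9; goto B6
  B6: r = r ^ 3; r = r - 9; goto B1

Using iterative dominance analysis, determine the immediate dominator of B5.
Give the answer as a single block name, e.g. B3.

Answer: B1

Derivation:
idom tree: B1←B0 B2←B1 B3←B1 B4←B2 B5←B1 B6←B1
Dom at joins:
  B1: preds {B0,B3,B6}: {B0} ∩ {B0,B1,B3} ∩ {B0,B1,B6} = {B0}; idom=B0
  B5: preds {B2,B3}: {B0,B1,B2} ∩ {B0,B1,B3} = {B0,B1}; idom=B1
  B6: preds {B4,B5}: {B0,B1,B2,B4} ∩ {B0,B1,B5} = {B0,B1}; idom=B1

idom(B5) = B1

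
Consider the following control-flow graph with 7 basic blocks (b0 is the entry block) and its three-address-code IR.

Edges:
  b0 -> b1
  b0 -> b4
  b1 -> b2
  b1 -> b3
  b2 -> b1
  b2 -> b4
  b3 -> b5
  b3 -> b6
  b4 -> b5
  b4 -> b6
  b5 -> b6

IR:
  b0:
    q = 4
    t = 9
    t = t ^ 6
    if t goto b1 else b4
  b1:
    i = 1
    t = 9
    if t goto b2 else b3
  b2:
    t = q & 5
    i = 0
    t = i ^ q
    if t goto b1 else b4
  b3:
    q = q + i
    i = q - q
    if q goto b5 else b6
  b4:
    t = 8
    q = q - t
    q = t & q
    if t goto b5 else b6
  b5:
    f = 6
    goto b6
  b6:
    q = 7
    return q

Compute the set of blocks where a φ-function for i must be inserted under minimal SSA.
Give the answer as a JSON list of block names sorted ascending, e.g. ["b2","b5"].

idom tree: b1←b0 b2←b1 b3←b1 b4←b0 b5←b0 b6←b0
Dom at joins:
  b1: preds {b0,b2}: {b0} ∩ {b0,b1,b2} = {b0}; idom=b0
  b4: preds {b0,b2}: {b0} ∩ {b0,b1,b2} = {b0}; idom=b0
  b5: preds {b3,b4}: {b0,b1,b3} ∩ {b0,b4} = {b0}; idom=b0
  b6: preds {b3,b4,b5}: {b0,b1,b3} ∩ {b0,b4} ∩ {b0,b5} = {b0}; idom=b0

DF walk-up:
  b1←b0: walk · to b0
  b1←b2: walk b2→b1 to b0
  b4←b0: walk · to b0
  b4←b2: walk b2→b1 to b0
  b5←b3: walk b3→b1 to b0
  b5←b4: walk b4 to b0
  b6←b3: walk b3→b1 to b0
  b6←b4: walk b4 to b0
  b6←b5: walk b5 to b0
  b0 → ∅
  b1 → {b1,b4,b5,b6}
  b2 → {b1,b4}
  b3 → {b5,b6}
  b4 → {b5,b6}
  b5 → {b6}
  b6 → ∅

φ for i: defs {b1,b2,b3}
  DF⁺ = {b1,b4,b5,b6}

Answer: ["b1", "b4", "b5", "b6"]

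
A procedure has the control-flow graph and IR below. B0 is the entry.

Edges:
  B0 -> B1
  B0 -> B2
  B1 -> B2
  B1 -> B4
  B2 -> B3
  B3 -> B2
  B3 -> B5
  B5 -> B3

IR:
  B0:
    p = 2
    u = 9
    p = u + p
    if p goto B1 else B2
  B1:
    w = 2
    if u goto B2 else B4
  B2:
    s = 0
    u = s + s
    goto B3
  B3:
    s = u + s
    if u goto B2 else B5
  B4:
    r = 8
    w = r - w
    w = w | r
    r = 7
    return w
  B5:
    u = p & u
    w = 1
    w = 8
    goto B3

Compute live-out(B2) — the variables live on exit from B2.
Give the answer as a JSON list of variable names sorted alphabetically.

Answer: ["p", "s", "u"]

Derivation:
Block summaries:
  B0 def {p,u} use ∅
  B1 def {w} use {u}
  B2 def {s,u} use ∅
  B3 def {s} use {s,u}
  B4 def {r,w} use {w}
  B5 def {u,w} use {p,u}

Liveness:
  B0 li=∅ lo={p,u}
  B1 li={p,u} lo={p,w}
  B2 li={p} lo={p,s,u}
  B3 li={p,s,u} lo={p,s,u}
  B4 li={w} lo=∅
  B5 li={p,s,u} lo={p,s,u}

live-out(B2) = ["p", "s", "u"]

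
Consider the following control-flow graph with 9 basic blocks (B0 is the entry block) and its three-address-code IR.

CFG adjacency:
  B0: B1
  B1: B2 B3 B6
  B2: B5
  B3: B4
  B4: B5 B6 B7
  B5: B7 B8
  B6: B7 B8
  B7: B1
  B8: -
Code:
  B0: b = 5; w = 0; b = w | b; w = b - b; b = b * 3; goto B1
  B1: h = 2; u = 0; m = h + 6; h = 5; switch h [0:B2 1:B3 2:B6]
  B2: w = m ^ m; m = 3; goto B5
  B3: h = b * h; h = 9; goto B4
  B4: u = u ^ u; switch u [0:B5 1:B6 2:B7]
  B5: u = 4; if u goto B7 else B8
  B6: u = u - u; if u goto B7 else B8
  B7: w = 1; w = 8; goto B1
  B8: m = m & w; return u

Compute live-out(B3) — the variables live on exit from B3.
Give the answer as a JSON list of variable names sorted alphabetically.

Per-block:
  B0: {b,w} / ∅
  B1: {h,m,u} / ∅
  B2: {m,w} / {m}
  B3: {h} / {b,h}
  B4: {u} / {u}
  B5: {u} / ∅
  B6: {u} / {u}
  B7: {w} / ∅
  B8: {m} / {m,u,w}

Live sets:
  B0: in=∅ out={b,w}
  B1: in={b,w} out={b,h,m,u,w}
  B2: in={b,m} out={b,m,w}
  B3: in={b,h,m,u,w} out={b,m,u,w}
  B4: in={b,m,u,w} out={b,m,u,w}
  B5: in={b,m,w} out={b,m,u,w}
  B6: in={b,m,u,w} out={b,m,u,w}
  B7: in={b} out={b,w}
  B8: in={m,u,w} out=∅

live-out(B3) = ["b", "m", "u", "w"]

Answer: ["b", "m", "u", "w"]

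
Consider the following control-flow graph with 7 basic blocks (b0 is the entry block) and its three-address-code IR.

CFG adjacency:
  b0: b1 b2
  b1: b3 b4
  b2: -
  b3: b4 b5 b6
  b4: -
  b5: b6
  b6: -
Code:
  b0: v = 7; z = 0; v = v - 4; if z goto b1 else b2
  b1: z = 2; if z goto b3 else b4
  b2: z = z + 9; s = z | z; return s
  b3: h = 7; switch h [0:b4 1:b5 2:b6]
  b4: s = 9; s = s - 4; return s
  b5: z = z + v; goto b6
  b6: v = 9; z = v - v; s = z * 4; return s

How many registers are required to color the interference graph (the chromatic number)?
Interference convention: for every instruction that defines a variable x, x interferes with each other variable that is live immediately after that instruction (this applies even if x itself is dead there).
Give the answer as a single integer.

Answer: 3

Derivation:
Per-block:
  b0: {v,z} / ∅
  b1: {z} / ∅
  b2: {s,z} / {z}
  b3: {h} / ∅
  b4: {s} / ∅
  b5: {z} / {v,z}
  b6: {s,v,z} / ∅

Liveness:
  b0 li=∅ lo={v,z}
  b1 li={v} lo={v,z}
  b2 li={z} lo=∅
  b3 li={v,z} lo={v,z}
  b4 li=∅ lo=∅
  b5 li={v,z} lo=∅
  b6 li=∅ lo=∅

Interference:
  h: {v,z}
  s: ∅
  v: {h,z}
  z: {h,v}

Chromatic number:
  {h,v,z} pairwise interfere (3-clique) ⇒ χ ≥ 3
  3-colouring: R0={h,s}  R1={v}  R2={z}
  χ = 3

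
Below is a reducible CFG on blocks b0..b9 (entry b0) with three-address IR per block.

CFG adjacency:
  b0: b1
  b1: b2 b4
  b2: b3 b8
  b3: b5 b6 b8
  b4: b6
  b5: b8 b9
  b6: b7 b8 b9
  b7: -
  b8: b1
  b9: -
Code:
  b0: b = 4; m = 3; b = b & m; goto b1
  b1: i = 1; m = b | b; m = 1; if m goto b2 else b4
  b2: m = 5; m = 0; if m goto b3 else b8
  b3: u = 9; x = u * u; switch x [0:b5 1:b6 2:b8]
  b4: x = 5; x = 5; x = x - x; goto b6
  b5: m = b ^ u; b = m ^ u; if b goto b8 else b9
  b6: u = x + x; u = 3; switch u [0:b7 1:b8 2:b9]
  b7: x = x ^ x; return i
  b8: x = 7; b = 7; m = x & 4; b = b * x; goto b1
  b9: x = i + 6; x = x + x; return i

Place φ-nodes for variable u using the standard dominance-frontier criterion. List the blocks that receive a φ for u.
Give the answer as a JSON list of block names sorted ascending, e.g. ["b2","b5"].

Answer: ["b1", "b6", "b8", "b9"]

Analysis:
idom tree: b1←b0 b2←b1 b3←b2 b4←b1 b5←b3 b6←b1 b7←b6 b8←b1 b9←b1
Join-block Dom:
  b1: preds {b0,b8}: {b0} ∩ {b0,b1,b8} = {b0}; idom=b0
  b6: preds {b3,b4}: {b0,b1,b2,b3} ∩ {b0,b1,b4} = {b0,b1}; idom=b1
  b8: preds {b2,b3,b5,b6}: {b0,b1,b2} ∩ {b0,b1,b2,b3} ∩ {b0,b1,b2,b3,b5} ∩ {b0,b1,b6} = {b0,b1}; idom=b1
  b9: preds {b5,b6}: {b0,b1,b2,b3,b5} ∩ {b0,b1,b6} = {b0,b1}; idom=b1

DF derivation:
  b1←b0: walk · to b0
  b1←b8: walk b8→b1 to b0
  b6←b3: walk b3→b2 to b1
  b6←b4: walk b4 to b1
  b8←b2: walk b2 to b1
  b8←b3: walk b3→b2 to b1
  b8←b5: walk b5→b3→b2 to b1
  b8←b6: walk b6 to b1
  b9←b5: walk b5→b3→b2 to b1
  b9←b6: walk b6 to b1
  b0 → ∅
  b1 → {b1}
  b2 → {b6,b8,b9}
  b3 → {b6,b8,b9}
  b4 → {b6}
  b5 → {b8,b9}
  b6 → {b8,b9}
  b7 → ∅
  b8 → {b1}
  b9 → ∅

φ for u: defs {b3,b6}
  DF⁺ = {b1,b6,b8,b9}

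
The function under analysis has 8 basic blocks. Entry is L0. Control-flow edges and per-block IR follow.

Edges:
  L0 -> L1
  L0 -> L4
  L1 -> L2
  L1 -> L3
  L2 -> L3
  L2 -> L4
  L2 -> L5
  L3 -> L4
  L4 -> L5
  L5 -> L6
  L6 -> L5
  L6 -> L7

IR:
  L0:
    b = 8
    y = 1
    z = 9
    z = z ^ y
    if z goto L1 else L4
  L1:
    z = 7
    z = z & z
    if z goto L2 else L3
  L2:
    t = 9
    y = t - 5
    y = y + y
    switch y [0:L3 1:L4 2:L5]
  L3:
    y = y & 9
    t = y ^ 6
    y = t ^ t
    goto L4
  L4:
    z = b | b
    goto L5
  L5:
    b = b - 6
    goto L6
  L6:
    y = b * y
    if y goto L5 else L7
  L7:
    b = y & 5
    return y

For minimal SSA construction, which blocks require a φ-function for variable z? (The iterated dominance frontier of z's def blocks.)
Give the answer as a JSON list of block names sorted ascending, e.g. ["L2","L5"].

idom tree: L1←L0 L2←L1 L3←L1 L4←L0 L5←L0 L6←L5 L7←L6
Dom∩ at merges:
  L3: preds {L1,L2}: {L0,L1} ∩ {L0,L1,L2} = {L0,L1}; idom=L1
  L4: preds {L0,L2,L3}: {L0} ∩ {L0,L1,L2} ∩ {L0,L1,L3} = {L0}; idom=L0
  L5: preds {L2,L4,L6}: {L0,L1,L2} ∩ {L0,L4} ∩ {L0,L5,L6} = {L0}; idom=L0

Frontier:
  join L3 pred L1: · stop@L1
  join L3 pred L2: L2 stop@L1
  join L4 pred L0: · stop@L0
  join L4 pred L2: L2→L1 stop@L0
  join L4 pred L3: L3→L1 stop@L0
  join L5 pred L2: L2→L1 stop@L0
  join L5 pred L4: L4 stop@L0
  join L5 pred L6: L6→L5 stop@L0
  DF(L0)=∅
  DF(L1)={L4,L5}
  DF(L2)={L3,L4,L5}
  DF(L3)={L4}
  DF(L4)={L5}
  DF(L5)={L5}
  DF(L6)={L5}
  DF(L7)=∅

φ for z: defs {L0,L1,L4}
  DF⁺ = {L4,L5}

Answer: ["L4", "L5"]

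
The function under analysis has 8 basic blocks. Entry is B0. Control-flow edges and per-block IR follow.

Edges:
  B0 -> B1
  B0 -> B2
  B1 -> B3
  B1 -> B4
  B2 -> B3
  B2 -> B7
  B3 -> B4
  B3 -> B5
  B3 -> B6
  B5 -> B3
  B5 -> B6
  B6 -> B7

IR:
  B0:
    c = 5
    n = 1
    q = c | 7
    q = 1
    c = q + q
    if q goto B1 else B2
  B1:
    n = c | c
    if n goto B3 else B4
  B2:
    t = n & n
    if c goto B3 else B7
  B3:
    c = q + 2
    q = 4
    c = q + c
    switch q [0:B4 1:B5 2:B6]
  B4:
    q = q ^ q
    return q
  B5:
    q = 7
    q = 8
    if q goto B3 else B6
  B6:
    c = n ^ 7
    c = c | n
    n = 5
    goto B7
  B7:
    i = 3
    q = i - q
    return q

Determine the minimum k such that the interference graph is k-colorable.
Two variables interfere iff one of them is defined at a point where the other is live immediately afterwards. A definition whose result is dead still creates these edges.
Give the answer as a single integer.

Answer: 4

Analysis:
Block summaries:
  B0: def={c,n,q} ue=∅
  B1: def={n} ue={c}
  B2: def={t} ue={c,n}
  B3: def={c,q} ue={q}
  B4: def={q} ue={q}
  B5: def={q} ue=∅
  B6: def={c,n} ue={n}
  B7: def={i,q} ue={q}

Live sets:
  B0 li=∅ lo={c,n,q}
  B1 li={c,q} lo={n,q}
  B2 li={c,n,q} lo={n,q}
  B3 li={n,q} lo={n,q}
  B4 li={q} lo=∅
  B5 li={n} lo={n,q}
  B6 li={n,q} lo={q}
  B7 li={q} lo=∅

Interfere edges:
  c↔{n,q,t}
  i↔{q}
  n↔{c,q,t}
  q↔{c,i,n,t}
  t↔{c,n,q}

Registers:
  lower bound: {c,n,q,t} mutually conflict ⇒ χ ≥ 4
  4-colouring: c0={q}  c1={c,i}  c2={n}  c3={t}
  χ = 4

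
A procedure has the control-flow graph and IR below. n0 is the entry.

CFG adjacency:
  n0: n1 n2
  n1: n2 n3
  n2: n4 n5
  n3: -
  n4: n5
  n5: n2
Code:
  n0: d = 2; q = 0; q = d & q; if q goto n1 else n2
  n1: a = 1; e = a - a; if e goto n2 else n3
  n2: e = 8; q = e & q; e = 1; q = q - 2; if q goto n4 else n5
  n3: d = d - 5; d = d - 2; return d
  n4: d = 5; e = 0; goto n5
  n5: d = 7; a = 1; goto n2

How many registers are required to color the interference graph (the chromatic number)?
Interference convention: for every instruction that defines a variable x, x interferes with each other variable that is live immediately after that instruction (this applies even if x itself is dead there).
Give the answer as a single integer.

Answer: 3

Analysis:
Per-block:
  n0: {d,q} / ∅
  n1: {a,e} / ∅
  n2: {e,q} / {q}
  n3: {d} / {d}
  n4: {d,e} / ∅
  n5: {a,d} / ∅

Liveness:
  live n0: ∅→{d,q}
  live n1: {d,q}→{d,q}
  live n2: {q}→{q}
  live n3: {d}→∅
  live n4: {q}→{q}
  live n5: {q}→{q}

Conflict graph:
  a↔{d,q}
  d↔{a,e,q}
  e↔{d,q}
  q↔{a,d,e}

Registers:
  lower bound: {a,d,q} mutually conflict ⇒ χ ≥ 3
  3-colouring: R0={d}  R1={q}  R2={a,e}
  χ = 3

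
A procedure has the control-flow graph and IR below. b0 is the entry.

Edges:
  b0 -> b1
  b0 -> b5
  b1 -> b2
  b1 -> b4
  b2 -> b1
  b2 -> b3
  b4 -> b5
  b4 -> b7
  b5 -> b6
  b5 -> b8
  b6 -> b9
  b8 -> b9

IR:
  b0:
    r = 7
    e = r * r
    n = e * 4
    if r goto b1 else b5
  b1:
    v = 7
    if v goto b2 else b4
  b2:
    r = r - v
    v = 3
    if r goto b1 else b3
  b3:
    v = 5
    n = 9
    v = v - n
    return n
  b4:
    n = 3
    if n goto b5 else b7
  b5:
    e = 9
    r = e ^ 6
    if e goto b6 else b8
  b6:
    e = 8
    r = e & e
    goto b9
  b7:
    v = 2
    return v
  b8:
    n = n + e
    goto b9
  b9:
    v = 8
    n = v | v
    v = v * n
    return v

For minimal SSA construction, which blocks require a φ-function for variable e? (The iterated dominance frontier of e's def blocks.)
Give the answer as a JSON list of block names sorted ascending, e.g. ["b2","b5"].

idom tree: b1←b0 b2←b1 b3←b2 b4←b1 b5←b0 b6←b5 b7←b4 b8←b5 b9←b5
Dom∩ at merges:
  b1: preds {b0,b2}: {b0} ∩ {b0,b1,b2} = {b0}; idom=b0
  b5: preds {b0,b4}: {b0} ∩ {b0,b1,b4} = {b0}; idom=b0
  b9: preds {b6,b8}: {b0,b5,b6} ∩ {b0,b5,b8} = {b0,b5}; idom=b5

Frontier:
  b1←b0: walk · to b0
  b1←b2: walk b2→b1 to b0
  b5←b0: walk · to b0
  b5←b4: walk b4→b1 to b0
  b9←b6: walk b6 to b5
  b9←b8: walk b8 to b5
  DF(b0)=∅
  DF(b1)={b1,b5}
  DF(b2)={b1}
  DF(b3)=∅
  DF(b4)={b5}
  DF(b5)=∅
  DF(b6)={b9}
  DF(b7)=∅
  DF(b8)={b9}
  DF(b9)=∅

φ for e: defs {b0,b5,b6}
  DF⁺ = {b9}

Answer: ["b9"]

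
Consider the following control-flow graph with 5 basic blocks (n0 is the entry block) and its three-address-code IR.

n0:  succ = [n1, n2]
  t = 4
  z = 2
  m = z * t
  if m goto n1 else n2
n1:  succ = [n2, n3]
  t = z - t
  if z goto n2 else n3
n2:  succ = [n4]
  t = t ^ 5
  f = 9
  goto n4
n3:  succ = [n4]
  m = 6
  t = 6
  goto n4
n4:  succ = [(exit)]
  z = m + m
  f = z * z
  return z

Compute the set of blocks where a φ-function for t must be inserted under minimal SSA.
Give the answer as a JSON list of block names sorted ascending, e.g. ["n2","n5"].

idom tree: n1←n0 n2←n0 n3←n1 n4←n0
Dom at joins:
  n2: preds {n0,n1}: {n0} ∩ {n0,n1} = {n0}; idom=n0
  n4: preds {n2,n3}: {n0,n2} ∩ {n0,n1,n3} = {n0}; idom=n0

Frontier:
  join n2 pred n0: · stop@n0
  join n2 pred n1: n1 stop@n0
  join n4 pred n2: n2 stop@n0
  join n4 pred n3: n3→n1 stop@n0
  n0 → ∅
  n1 → {n2,n4}
  n2 → {n4}
  n3 → {n4}
  n4 → ∅

φ for t: defs {n0,n1,n2,n3}
  DF⁺ = {n2,n4}

Answer: ["n2", "n4"]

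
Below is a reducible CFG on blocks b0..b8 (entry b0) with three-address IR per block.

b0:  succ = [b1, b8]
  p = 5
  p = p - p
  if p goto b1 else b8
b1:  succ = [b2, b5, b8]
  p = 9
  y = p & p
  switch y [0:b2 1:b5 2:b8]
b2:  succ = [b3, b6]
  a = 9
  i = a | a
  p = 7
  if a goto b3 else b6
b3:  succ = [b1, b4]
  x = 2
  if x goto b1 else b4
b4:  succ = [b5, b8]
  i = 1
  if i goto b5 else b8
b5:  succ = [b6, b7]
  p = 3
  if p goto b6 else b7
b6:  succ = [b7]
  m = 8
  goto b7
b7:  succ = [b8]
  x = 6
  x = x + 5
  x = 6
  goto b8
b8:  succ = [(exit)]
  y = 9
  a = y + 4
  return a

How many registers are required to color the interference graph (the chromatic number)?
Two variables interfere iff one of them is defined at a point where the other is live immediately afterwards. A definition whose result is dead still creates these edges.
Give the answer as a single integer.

def/use:
  b0: def={p} ue=∅
  b1: def={p,y} ue=∅
  b2: def={a,i,p} ue=∅
  b3: def={x} ue=∅
  b4: def={i} ue=∅
  b5: def={p} ue=∅
  b6: def={m} ue=∅
  b7: def={x} ue=∅
  b8: def={a,y} ue=∅

Backward fixpoint:
  b0: in=∅ out=∅
  b1: in=∅ out=∅
  b2: in=∅ out=∅
  b3: in=∅ out=∅
  b4: in=∅ out=∅
  b5: in=∅ out=∅
  b6: in=∅ out=∅
  b7: in=∅ out=∅
  b8: in=∅ out=∅

Interfere edges:
  a — {i,p}
  i — {a}
  m — ∅
  p — {a}
  x — ∅
  y — ∅

Colouring:
  lower bound: {a,i} mutually conflict ⇒ χ ≥ 2
  2-colouring: c0={a,m,x,y}  c1={i,p}
  χ = 2

Answer: 2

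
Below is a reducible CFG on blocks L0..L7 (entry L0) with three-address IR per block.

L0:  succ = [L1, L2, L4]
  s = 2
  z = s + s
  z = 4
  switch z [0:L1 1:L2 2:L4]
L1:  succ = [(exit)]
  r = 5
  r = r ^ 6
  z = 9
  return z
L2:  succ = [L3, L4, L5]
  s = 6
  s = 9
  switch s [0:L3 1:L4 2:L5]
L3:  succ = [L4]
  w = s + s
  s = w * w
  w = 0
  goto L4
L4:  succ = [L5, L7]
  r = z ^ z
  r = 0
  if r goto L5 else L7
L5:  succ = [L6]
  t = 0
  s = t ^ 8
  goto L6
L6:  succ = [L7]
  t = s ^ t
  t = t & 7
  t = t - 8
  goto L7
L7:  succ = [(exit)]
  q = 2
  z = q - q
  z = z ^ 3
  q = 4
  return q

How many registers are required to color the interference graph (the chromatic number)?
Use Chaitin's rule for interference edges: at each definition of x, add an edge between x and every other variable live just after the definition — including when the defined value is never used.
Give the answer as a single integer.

Answer: 2

Working:
def/use:
  L0: def={s,z} ue=∅
  L1: def={r,z} ue=∅
  L2: def={s} ue=∅
  L3: def={s,w} ue={s}
  L4: def={r} ue={z}
  L5: def={s,t} ue=∅
  L6: def={t} ue={s,t}
  L7: def={q,z} ue=∅

Live sets:
  live L0: ∅→{z}
  live L1: ∅→∅
  live L2: {z}→{s,z}
  live L3: {s,z}→{z}
  live L4: {z}→∅
  live L5: ∅→{s,t}
  live L6: {s,t}→∅
  live L7: ∅→∅

Interference:
  q: ∅
  r: ∅
  s: {t,z}
  t: {s}
  w: {z}
  z: {s,w}

Registers:
  lower bound: {s,t} mutually conflict ⇒ χ ≥ 2
  assign q→R0 r→R0 s→R0 t→R1 w→R0 z→R1 — no edge inside a register ⇒ χ ≤ 2
  χ = 2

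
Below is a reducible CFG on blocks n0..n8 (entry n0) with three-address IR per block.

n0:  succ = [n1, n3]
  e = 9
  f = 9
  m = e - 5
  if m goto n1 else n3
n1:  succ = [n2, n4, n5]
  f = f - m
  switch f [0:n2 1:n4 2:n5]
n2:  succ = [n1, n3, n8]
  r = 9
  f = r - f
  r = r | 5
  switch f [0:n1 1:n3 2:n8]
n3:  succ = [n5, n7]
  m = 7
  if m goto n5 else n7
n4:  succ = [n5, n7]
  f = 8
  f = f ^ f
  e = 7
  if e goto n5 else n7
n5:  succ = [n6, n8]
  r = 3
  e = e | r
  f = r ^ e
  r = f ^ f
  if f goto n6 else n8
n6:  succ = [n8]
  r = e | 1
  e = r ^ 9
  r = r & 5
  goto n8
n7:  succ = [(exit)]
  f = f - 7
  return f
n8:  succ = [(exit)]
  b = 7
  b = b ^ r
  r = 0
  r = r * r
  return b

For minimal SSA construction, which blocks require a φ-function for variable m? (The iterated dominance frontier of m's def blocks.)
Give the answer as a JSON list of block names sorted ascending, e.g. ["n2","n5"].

idom tree: n1←n0 n2←n1 n3←n0 n4←n1 n5←n0 n6←n5 n7←n0 n8←n0
Dom at joins:
  n1: preds {n0,n2}: {n0} ∩ {n0,n1,n2} = {n0}; idom=n0
  n3: preds {n0,n2}: {n0} ∩ {n0,n1,n2} = {n0}; idom=n0
  n5: preds {n1,n3,n4}: {n0,n1} ∩ {n0,n3} ∩ {n0,n1,n4} = {n0}; idom=n0
  n7: preds {n3,n4}: {n0,n3} ∩ {n0,n1,n4} = {n0}; idom=n0
  n8: preds {n2,n5,n6}: {n0,n1,n2} ∩ {n0,n5} ∩ {n0,n5,n6} = {n0}; idom=n0

DF walk-up:
  join n1 pred n0: · stop@n0
  join n1 pred n2: n2→n1 stop@n0
  join n3 pred n0: · stop@n0
  join n3 pred n2: n2→n1 stop@n0
  join n5 pred n1: n1 stop@n0
  join n5 pred n3: n3 stop@n0
  join n5 pred n4: n4→n1 stop@n0
  join n7 pred n3: n3 stop@n0
  join n7 pred n4: n4→n1 stop@n0
  join n8 pred n2: n2→n1 stop@n0
  join n8 pred n5: n5 stop@n0
  join n8 pred n6: n6→n5 stop@n0
  DF(n0)=∅
  DF(n1)={n1,n3,n5,n7,n8}
  DF(n2)={n1,n3,n8}
  DF(n3)={n5,n7}
  DF(n4)={n5,n7}
  DF(n5)={n8}
  DF(n6)={n8}
  DF(n7)=∅
  DF(n8)=∅

φ for m: defs {n0,n3}
  DF⁺ = {n5,n7,n8}

Answer: ["n5", "n7", "n8"]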